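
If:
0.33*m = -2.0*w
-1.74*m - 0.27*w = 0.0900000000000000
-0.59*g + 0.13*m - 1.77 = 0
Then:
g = -3.01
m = -0.05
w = 0.01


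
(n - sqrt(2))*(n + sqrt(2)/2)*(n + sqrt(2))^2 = n^4 + 3*sqrt(2)*n^3/2 - n^2 - 3*sqrt(2)*n - 2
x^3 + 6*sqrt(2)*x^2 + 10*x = x*(x + sqrt(2))*(x + 5*sqrt(2))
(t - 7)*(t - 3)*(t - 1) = t^3 - 11*t^2 + 31*t - 21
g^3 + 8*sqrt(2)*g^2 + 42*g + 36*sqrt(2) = (g + 2*sqrt(2))*(g + 3*sqrt(2))^2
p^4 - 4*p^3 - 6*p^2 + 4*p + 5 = (p - 5)*(p - 1)*(p + 1)^2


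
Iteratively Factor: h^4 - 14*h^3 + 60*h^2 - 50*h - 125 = (h - 5)*(h^3 - 9*h^2 + 15*h + 25) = (h - 5)^2*(h^2 - 4*h - 5) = (h - 5)^2*(h + 1)*(h - 5)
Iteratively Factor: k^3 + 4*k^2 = (k)*(k^2 + 4*k) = k*(k + 4)*(k)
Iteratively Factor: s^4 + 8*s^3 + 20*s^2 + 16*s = (s + 2)*(s^3 + 6*s^2 + 8*s) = s*(s + 2)*(s^2 + 6*s + 8) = s*(s + 2)*(s + 4)*(s + 2)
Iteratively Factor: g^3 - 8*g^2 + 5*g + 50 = (g - 5)*(g^2 - 3*g - 10) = (g - 5)^2*(g + 2)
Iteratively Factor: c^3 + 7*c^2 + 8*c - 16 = (c + 4)*(c^2 + 3*c - 4) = (c + 4)^2*(c - 1)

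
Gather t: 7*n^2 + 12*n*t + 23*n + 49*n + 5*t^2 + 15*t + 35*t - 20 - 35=7*n^2 + 72*n + 5*t^2 + t*(12*n + 50) - 55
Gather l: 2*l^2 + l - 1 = 2*l^2 + l - 1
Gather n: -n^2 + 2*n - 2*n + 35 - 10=25 - n^2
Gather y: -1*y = -y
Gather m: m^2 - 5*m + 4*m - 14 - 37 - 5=m^2 - m - 56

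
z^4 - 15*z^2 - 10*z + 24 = (z - 4)*(z - 1)*(z + 2)*(z + 3)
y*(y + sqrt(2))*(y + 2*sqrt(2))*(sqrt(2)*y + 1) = sqrt(2)*y^4 + 7*y^3 + 7*sqrt(2)*y^2 + 4*y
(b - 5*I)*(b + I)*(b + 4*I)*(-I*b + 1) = -I*b^4 + b^3 - 21*I*b^2 + 41*b + 20*I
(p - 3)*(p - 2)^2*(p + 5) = p^4 - 2*p^3 - 19*p^2 + 68*p - 60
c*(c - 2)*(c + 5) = c^3 + 3*c^2 - 10*c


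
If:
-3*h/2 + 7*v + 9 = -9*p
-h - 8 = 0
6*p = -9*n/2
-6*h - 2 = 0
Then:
No Solution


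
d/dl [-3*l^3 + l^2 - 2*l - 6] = -9*l^2 + 2*l - 2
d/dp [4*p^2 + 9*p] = 8*p + 9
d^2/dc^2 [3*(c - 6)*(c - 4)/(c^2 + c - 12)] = 6*(-11*c^3 + 108*c^2 - 288*c + 336)/(c^6 + 3*c^5 - 33*c^4 - 71*c^3 + 396*c^2 + 432*c - 1728)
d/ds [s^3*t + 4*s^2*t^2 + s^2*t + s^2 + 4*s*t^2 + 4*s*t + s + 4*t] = 3*s^2*t + 8*s*t^2 + 2*s*t + 2*s + 4*t^2 + 4*t + 1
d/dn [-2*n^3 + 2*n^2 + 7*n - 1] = -6*n^2 + 4*n + 7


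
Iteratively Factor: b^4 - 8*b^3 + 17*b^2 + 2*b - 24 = (b - 2)*(b^3 - 6*b^2 + 5*b + 12) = (b - 2)*(b + 1)*(b^2 - 7*b + 12) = (b - 4)*(b - 2)*(b + 1)*(b - 3)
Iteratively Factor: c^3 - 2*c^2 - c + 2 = (c + 1)*(c^2 - 3*c + 2) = (c - 1)*(c + 1)*(c - 2)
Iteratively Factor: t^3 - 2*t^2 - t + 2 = (t - 2)*(t^2 - 1) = (t - 2)*(t - 1)*(t + 1)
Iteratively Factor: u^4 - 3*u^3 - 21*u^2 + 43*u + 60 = (u - 3)*(u^3 - 21*u - 20) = (u - 3)*(u + 4)*(u^2 - 4*u - 5) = (u - 3)*(u + 1)*(u + 4)*(u - 5)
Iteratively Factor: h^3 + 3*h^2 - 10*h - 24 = (h - 3)*(h^2 + 6*h + 8) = (h - 3)*(h + 4)*(h + 2)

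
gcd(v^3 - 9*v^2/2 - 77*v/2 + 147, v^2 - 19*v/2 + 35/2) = v - 7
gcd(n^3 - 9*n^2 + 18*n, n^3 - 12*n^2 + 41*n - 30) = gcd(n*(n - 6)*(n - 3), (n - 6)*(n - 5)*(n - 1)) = n - 6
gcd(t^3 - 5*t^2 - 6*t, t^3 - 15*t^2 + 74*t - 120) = t - 6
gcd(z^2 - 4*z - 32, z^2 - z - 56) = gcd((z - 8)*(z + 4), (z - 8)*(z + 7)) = z - 8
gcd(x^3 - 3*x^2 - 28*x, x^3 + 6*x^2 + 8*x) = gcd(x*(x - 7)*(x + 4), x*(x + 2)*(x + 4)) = x^2 + 4*x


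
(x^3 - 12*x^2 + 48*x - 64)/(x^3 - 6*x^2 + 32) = (x - 4)/(x + 2)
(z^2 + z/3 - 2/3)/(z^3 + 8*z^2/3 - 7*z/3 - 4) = (3*z - 2)/(3*z^2 + 5*z - 12)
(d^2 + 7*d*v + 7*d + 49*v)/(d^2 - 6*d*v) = (d^2 + 7*d*v + 7*d + 49*v)/(d*(d - 6*v))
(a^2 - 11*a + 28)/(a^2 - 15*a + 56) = (a - 4)/(a - 8)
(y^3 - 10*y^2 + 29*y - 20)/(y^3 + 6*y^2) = (y^3 - 10*y^2 + 29*y - 20)/(y^2*(y + 6))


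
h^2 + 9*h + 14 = (h + 2)*(h + 7)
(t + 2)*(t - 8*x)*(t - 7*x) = t^3 - 15*t^2*x + 2*t^2 + 56*t*x^2 - 30*t*x + 112*x^2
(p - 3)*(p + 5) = p^2 + 2*p - 15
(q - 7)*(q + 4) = q^2 - 3*q - 28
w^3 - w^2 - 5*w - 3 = (w - 3)*(w + 1)^2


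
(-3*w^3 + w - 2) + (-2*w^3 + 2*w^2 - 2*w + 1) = -5*w^3 + 2*w^2 - w - 1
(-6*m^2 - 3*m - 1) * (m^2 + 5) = -6*m^4 - 3*m^3 - 31*m^2 - 15*m - 5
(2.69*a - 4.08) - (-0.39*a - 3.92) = 3.08*a - 0.16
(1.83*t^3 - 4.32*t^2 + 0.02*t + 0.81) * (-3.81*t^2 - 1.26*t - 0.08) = -6.9723*t^5 + 14.1534*t^4 + 5.2206*t^3 - 2.7657*t^2 - 1.0222*t - 0.0648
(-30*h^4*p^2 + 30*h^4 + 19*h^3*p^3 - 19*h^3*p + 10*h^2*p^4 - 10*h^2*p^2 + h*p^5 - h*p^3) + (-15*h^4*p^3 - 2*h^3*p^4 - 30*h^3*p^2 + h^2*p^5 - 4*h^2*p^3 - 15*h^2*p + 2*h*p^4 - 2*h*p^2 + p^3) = -15*h^4*p^3 - 30*h^4*p^2 + 30*h^4 - 2*h^3*p^4 + 19*h^3*p^3 - 30*h^3*p^2 - 19*h^3*p + h^2*p^5 + 10*h^2*p^4 - 4*h^2*p^3 - 10*h^2*p^2 - 15*h^2*p + h*p^5 + 2*h*p^4 - h*p^3 - 2*h*p^2 + p^3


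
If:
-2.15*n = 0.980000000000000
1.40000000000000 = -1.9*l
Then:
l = -0.74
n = -0.46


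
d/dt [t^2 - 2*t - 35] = 2*t - 2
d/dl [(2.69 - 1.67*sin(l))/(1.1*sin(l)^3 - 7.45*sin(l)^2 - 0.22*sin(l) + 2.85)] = (3.674*sin(l)^3 - 21.3185*sin(l)^2 + 40.081*sin(l) - 4.1677)*cos(l)/(1.21*sin(l)^6 - 16.39*sin(l)^5 + 55.0185*sin(l)^4 + 9.548*sin(l)^3 - 42.4166*sin(l)^2 - 1.254*sin(l) + 8.1225)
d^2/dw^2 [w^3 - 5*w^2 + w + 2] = 6*w - 10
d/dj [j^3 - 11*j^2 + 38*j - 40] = 3*j^2 - 22*j + 38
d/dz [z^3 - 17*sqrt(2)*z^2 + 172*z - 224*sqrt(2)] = 3*z^2 - 34*sqrt(2)*z + 172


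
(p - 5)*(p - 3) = p^2 - 8*p + 15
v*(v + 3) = v^2 + 3*v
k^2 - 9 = (k - 3)*(k + 3)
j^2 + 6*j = j*(j + 6)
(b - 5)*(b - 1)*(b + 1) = b^3 - 5*b^2 - b + 5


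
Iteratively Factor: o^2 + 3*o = (o)*(o + 3)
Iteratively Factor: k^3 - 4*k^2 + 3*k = (k - 3)*(k^2 - k) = (k - 3)*(k - 1)*(k)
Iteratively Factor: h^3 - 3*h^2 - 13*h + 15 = (h + 3)*(h^2 - 6*h + 5) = (h - 5)*(h + 3)*(h - 1)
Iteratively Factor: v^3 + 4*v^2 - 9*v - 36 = (v + 4)*(v^2 - 9) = (v + 3)*(v + 4)*(v - 3)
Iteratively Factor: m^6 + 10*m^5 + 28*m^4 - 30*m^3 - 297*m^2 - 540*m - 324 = (m + 2)*(m^5 + 8*m^4 + 12*m^3 - 54*m^2 - 189*m - 162) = (m - 3)*(m + 2)*(m^4 + 11*m^3 + 45*m^2 + 81*m + 54) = (m - 3)*(m + 2)*(m + 3)*(m^3 + 8*m^2 + 21*m + 18) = (m - 3)*(m + 2)*(m + 3)^2*(m^2 + 5*m + 6) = (m - 3)*(m + 2)^2*(m + 3)^2*(m + 3)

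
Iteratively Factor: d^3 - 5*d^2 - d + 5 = (d - 5)*(d^2 - 1) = (d - 5)*(d + 1)*(d - 1)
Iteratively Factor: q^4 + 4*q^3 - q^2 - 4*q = (q)*(q^3 + 4*q^2 - q - 4) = q*(q - 1)*(q^2 + 5*q + 4) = q*(q - 1)*(q + 4)*(q + 1)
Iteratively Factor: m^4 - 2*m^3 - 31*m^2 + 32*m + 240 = (m + 3)*(m^3 - 5*m^2 - 16*m + 80) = (m + 3)*(m + 4)*(m^2 - 9*m + 20) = (m - 5)*(m + 3)*(m + 4)*(m - 4)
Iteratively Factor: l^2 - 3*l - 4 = (l + 1)*(l - 4)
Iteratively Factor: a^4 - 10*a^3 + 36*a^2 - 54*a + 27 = (a - 1)*(a^3 - 9*a^2 + 27*a - 27) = (a - 3)*(a - 1)*(a^2 - 6*a + 9) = (a - 3)^2*(a - 1)*(a - 3)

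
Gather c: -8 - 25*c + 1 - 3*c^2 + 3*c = -3*c^2 - 22*c - 7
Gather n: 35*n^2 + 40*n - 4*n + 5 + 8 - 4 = 35*n^2 + 36*n + 9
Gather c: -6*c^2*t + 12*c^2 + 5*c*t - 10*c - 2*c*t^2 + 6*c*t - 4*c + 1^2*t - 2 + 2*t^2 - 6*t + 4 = c^2*(12 - 6*t) + c*(-2*t^2 + 11*t - 14) + 2*t^2 - 5*t + 2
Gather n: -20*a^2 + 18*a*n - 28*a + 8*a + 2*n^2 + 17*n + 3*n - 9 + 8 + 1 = -20*a^2 - 20*a + 2*n^2 + n*(18*a + 20)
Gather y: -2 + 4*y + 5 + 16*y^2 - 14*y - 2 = 16*y^2 - 10*y + 1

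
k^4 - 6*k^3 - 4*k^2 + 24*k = k*(k - 6)*(k - 2)*(k + 2)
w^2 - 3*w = w*(w - 3)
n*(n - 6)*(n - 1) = n^3 - 7*n^2 + 6*n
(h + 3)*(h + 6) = h^2 + 9*h + 18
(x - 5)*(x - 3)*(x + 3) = x^3 - 5*x^2 - 9*x + 45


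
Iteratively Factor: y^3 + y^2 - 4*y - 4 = (y + 2)*(y^2 - y - 2) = (y + 1)*(y + 2)*(y - 2)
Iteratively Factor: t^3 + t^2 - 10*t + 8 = (t - 1)*(t^2 + 2*t - 8) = (t - 2)*(t - 1)*(t + 4)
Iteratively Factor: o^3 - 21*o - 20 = (o + 1)*(o^2 - o - 20) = (o + 1)*(o + 4)*(o - 5)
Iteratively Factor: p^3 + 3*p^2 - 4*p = (p + 4)*(p^2 - p) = p*(p + 4)*(p - 1)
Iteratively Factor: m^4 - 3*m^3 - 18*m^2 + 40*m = (m - 5)*(m^3 + 2*m^2 - 8*m) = (m - 5)*(m + 4)*(m^2 - 2*m) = m*(m - 5)*(m + 4)*(m - 2)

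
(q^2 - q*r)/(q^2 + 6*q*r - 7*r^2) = q/(q + 7*r)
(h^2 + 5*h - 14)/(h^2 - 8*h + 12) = (h + 7)/(h - 6)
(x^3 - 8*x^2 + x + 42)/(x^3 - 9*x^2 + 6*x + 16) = (x^3 - 8*x^2 + x + 42)/(x^3 - 9*x^2 + 6*x + 16)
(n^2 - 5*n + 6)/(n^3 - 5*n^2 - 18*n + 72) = (n - 2)/(n^2 - 2*n - 24)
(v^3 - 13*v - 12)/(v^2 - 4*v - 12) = (-v^3 + 13*v + 12)/(-v^2 + 4*v + 12)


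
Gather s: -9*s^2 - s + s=-9*s^2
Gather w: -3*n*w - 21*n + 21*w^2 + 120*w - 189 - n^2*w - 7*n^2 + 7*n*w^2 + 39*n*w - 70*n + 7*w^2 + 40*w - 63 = -7*n^2 - 91*n + w^2*(7*n + 28) + w*(-n^2 + 36*n + 160) - 252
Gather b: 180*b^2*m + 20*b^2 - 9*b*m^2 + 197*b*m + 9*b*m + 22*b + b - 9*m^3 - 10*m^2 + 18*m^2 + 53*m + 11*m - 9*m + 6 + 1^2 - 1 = b^2*(180*m + 20) + b*(-9*m^2 + 206*m + 23) - 9*m^3 + 8*m^2 + 55*m + 6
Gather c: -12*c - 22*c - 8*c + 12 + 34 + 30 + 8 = 84 - 42*c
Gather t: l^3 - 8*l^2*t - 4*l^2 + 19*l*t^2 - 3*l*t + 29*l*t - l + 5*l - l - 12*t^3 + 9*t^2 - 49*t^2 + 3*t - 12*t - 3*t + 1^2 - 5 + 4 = l^3 - 4*l^2 + 3*l - 12*t^3 + t^2*(19*l - 40) + t*(-8*l^2 + 26*l - 12)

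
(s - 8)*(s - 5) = s^2 - 13*s + 40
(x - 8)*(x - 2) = x^2 - 10*x + 16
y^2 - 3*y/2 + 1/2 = (y - 1)*(y - 1/2)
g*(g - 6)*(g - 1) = g^3 - 7*g^2 + 6*g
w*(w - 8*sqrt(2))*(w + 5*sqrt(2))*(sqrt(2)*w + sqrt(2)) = sqrt(2)*w^4 - 6*w^3 + sqrt(2)*w^3 - 80*sqrt(2)*w^2 - 6*w^2 - 80*sqrt(2)*w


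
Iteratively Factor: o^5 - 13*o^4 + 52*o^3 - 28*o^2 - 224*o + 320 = (o - 4)*(o^4 - 9*o^3 + 16*o^2 + 36*o - 80) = (o - 4)*(o - 2)*(o^3 - 7*o^2 + 2*o + 40) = (o - 4)*(o - 2)*(o + 2)*(o^2 - 9*o + 20) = (o - 5)*(o - 4)*(o - 2)*(o + 2)*(o - 4)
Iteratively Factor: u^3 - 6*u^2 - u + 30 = (u - 5)*(u^2 - u - 6) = (u - 5)*(u + 2)*(u - 3)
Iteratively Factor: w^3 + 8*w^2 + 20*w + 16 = (w + 2)*(w^2 + 6*w + 8) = (w + 2)*(w + 4)*(w + 2)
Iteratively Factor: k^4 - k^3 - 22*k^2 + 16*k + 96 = (k + 2)*(k^3 - 3*k^2 - 16*k + 48) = (k + 2)*(k + 4)*(k^2 - 7*k + 12) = (k - 4)*(k + 2)*(k + 4)*(k - 3)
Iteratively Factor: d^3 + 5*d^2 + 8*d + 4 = (d + 2)*(d^2 + 3*d + 2) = (d + 1)*(d + 2)*(d + 2)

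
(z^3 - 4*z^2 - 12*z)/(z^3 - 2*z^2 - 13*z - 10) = z*(z - 6)/(z^2 - 4*z - 5)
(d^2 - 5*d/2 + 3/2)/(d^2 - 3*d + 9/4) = 2*(d - 1)/(2*d - 3)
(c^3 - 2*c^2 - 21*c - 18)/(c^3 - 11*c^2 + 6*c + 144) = (c + 1)/(c - 8)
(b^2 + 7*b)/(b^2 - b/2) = 2*(b + 7)/(2*b - 1)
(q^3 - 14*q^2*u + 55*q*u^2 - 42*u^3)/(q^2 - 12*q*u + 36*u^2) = (q^2 - 8*q*u + 7*u^2)/(q - 6*u)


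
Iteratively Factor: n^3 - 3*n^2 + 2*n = (n - 2)*(n^2 - n) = (n - 2)*(n - 1)*(n)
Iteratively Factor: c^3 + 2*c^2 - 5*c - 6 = (c + 1)*(c^2 + c - 6) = (c - 2)*(c + 1)*(c + 3)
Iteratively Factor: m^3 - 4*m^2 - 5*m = (m + 1)*(m^2 - 5*m) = m*(m + 1)*(m - 5)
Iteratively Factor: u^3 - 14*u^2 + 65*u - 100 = (u - 4)*(u^2 - 10*u + 25) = (u - 5)*(u - 4)*(u - 5)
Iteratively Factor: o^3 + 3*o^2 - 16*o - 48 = (o - 4)*(o^2 + 7*o + 12) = (o - 4)*(o + 3)*(o + 4)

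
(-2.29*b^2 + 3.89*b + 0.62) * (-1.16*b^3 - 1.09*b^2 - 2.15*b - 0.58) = 2.6564*b^5 - 2.0163*b^4 - 0.0358000000000009*b^3 - 7.7111*b^2 - 3.5892*b - 0.3596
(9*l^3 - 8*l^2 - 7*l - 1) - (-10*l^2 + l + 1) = 9*l^3 + 2*l^2 - 8*l - 2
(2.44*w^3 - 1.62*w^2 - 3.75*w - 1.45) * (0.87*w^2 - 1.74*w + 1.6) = 2.1228*w^5 - 5.655*w^4 + 3.4603*w^3 + 2.6715*w^2 - 3.477*w - 2.32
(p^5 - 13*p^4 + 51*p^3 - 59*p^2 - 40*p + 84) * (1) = p^5 - 13*p^4 + 51*p^3 - 59*p^2 - 40*p + 84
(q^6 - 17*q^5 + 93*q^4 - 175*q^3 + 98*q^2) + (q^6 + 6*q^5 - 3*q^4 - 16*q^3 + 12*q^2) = 2*q^6 - 11*q^5 + 90*q^4 - 191*q^3 + 110*q^2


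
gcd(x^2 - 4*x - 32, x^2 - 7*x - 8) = x - 8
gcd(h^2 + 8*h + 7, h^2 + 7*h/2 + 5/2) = h + 1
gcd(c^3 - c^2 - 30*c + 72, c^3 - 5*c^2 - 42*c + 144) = c^2 + 3*c - 18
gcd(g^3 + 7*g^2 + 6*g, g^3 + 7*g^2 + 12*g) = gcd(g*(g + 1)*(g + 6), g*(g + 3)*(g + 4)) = g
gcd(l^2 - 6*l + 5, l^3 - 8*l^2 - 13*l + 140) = l - 5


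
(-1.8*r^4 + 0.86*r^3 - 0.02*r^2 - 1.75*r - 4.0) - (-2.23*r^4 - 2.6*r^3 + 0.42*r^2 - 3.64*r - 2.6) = 0.43*r^4 + 3.46*r^3 - 0.44*r^2 + 1.89*r - 1.4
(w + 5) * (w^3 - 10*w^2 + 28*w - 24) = w^4 - 5*w^3 - 22*w^2 + 116*w - 120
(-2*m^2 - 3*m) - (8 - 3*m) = -2*m^2 - 8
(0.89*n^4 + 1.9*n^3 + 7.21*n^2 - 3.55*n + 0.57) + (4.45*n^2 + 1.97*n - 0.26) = 0.89*n^4 + 1.9*n^3 + 11.66*n^2 - 1.58*n + 0.31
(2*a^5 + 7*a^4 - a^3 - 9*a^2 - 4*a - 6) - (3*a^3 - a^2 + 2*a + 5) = 2*a^5 + 7*a^4 - 4*a^3 - 8*a^2 - 6*a - 11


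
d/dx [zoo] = 0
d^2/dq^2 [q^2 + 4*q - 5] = 2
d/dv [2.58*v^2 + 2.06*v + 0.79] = 5.16*v + 2.06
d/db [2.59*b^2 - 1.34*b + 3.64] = 5.18*b - 1.34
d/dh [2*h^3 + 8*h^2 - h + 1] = 6*h^2 + 16*h - 1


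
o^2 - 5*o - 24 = (o - 8)*(o + 3)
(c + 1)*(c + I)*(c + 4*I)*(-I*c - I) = -I*c^4 + 5*c^3 - 2*I*c^3 + 10*c^2 + 3*I*c^2 + 5*c + 8*I*c + 4*I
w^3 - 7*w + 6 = (w - 2)*(w - 1)*(w + 3)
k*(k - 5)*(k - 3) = k^3 - 8*k^2 + 15*k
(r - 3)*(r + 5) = r^2 + 2*r - 15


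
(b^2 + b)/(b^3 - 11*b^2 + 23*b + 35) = b/(b^2 - 12*b + 35)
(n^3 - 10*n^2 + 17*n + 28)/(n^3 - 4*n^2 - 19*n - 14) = (n - 4)/(n + 2)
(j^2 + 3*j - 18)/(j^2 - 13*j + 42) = (j^2 + 3*j - 18)/(j^2 - 13*j + 42)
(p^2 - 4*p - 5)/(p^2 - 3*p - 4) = (p - 5)/(p - 4)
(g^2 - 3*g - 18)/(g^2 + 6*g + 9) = (g - 6)/(g + 3)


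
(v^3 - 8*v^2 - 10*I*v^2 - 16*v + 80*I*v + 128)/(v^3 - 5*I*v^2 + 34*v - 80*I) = (v - 8)/(v + 5*I)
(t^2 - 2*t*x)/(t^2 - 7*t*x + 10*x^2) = t/(t - 5*x)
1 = 1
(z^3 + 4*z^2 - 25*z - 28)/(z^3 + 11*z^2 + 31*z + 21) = (z - 4)/(z + 3)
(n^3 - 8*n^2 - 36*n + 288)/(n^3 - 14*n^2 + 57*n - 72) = (n^2 - 36)/(n^2 - 6*n + 9)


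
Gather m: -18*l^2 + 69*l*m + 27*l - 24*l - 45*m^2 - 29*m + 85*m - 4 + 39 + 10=-18*l^2 + 3*l - 45*m^2 + m*(69*l + 56) + 45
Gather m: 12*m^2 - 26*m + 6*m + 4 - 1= 12*m^2 - 20*m + 3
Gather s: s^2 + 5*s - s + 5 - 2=s^2 + 4*s + 3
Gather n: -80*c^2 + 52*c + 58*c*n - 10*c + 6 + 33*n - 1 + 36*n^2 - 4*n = -80*c^2 + 42*c + 36*n^2 + n*(58*c + 29) + 5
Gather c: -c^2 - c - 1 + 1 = -c^2 - c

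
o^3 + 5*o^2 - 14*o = o*(o - 2)*(o + 7)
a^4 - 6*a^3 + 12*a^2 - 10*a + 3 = (a - 3)*(a - 1)^3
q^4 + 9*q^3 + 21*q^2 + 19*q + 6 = (q + 1)^3*(q + 6)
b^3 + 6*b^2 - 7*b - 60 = (b - 3)*(b + 4)*(b + 5)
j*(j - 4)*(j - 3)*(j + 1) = j^4 - 6*j^3 + 5*j^2 + 12*j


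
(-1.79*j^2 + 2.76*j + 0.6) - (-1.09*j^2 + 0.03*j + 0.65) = -0.7*j^2 + 2.73*j - 0.05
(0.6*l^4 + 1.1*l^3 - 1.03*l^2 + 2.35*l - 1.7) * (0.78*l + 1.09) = 0.468*l^5 + 1.512*l^4 + 0.3956*l^3 + 0.7103*l^2 + 1.2355*l - 1.853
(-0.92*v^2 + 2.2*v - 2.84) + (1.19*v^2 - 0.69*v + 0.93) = 0.27*v^2 + 1.51*v - 1.91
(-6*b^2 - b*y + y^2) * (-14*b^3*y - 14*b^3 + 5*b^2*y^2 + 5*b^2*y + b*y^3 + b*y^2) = 84*b^5*y + 84*b^5 - 16*b^4*y^2 - 16*b^4*y - 25*b^3*y^3 - 25*b^3*y^2 + 4*b^2*y^4 + 4*b^2*y^3 + b*y^5 + b*y^4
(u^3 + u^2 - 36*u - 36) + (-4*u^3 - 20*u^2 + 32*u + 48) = -3*u^3 - 19*u^2 - 4*u + 12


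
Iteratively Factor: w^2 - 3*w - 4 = (w - 4)*(w + 1)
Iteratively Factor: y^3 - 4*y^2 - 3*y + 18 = (y + 2)*(y^2 - 6*y + 9) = (y - 3)*(y + 2)*(y - 3)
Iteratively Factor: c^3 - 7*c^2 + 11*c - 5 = (c - 1)*(c^2 - 6*c + 5) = (c - 5)*(c - 1)*(c - 1)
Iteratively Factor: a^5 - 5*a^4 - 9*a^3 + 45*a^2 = (a - 5)*(a^4 - 9*a^2) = (a - 5)*(a - 3)*(a^3 + 3*a^2) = (a - 5)*(a - 3)*(a + 3)*(a^2) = a*(a - 5)*(a - 3)*(a + 3)*(a)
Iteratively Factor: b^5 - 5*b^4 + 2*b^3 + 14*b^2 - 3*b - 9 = (b - 1)*(b^4 - 4*b^3 - 2*b^2 + 12*b + 9) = (b - 1)*(b + 1)*(b^3 - 5*b^2 + 3*b + 9) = (b - 3)*(b - 1)*(b + 1)*(b^2 - 2*b - 3) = (b - 3)*(b - 1)*(b + 1)^2*(b - 3)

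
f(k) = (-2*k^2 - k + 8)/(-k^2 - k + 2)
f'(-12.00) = 0.00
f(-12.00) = 2.06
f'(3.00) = 0.39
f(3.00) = 1.30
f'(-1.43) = -1.77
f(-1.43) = 3.86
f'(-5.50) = -0.01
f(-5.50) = 2.07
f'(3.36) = 0.28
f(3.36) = 1.42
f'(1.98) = 1.69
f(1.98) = 0.47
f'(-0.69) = 0.20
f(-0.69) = 3.50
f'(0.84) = 65.02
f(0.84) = 12.65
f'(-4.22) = -0.07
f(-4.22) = 2.02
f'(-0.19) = 0.97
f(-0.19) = 3.77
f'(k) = (-4*k - 1)/(-k^2 - k + 2) + (2*k + 1)*(-2*k^2 - k + 8)/(-k^2 - k + 2)^2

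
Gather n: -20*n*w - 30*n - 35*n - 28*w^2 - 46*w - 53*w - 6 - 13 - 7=n*(-20*w - 65) - 28*w^2 - 99*w - 26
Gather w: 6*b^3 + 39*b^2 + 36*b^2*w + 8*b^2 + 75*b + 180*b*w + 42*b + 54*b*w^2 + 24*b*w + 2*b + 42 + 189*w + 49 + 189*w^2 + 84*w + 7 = 6*b^3 + 47*b^2 + 119*b + w^2*(54*b + 189) + w*(36*b^2 + 204*b + 273) + 98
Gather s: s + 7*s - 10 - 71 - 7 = 8*s - 88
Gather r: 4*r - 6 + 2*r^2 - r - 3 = 2*r^2 + 3*r - 9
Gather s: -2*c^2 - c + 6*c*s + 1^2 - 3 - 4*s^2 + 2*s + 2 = -2*c^2 - c - 4*s^2 + s*(6*c + 2)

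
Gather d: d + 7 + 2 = d + 9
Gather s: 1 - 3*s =1 - 3*s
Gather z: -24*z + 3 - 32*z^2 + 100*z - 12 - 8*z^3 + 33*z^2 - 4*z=-8*z^3 + z^2 + 72*z - 9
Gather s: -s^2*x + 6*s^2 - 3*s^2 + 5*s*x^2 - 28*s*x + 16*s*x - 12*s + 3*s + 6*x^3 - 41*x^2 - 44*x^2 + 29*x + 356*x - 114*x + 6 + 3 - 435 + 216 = s^2*(3 - x) + s*(5*x^2 - 12*x - 9) + 6*x^3 - 85*x^2 + 271*x - 210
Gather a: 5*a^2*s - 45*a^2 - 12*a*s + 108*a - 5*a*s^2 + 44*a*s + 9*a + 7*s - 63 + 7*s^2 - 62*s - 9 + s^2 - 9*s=a^2*(5*s - 45) + a*(-5*s^2 + 32*s + 117) + 8*s^2 - 64*s - 72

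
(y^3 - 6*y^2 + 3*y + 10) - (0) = y^3 - 6*y^2 + 3*y + 10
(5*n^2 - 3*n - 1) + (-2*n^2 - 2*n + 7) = 3*n^2 - 5*n + 6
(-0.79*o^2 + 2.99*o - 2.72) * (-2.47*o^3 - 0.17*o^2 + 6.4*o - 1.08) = 1.9513*o^5 - 7.251*o^4 + 1.1541*o^3 + 20.4516*o^2 - 20.6372*o + 2.9376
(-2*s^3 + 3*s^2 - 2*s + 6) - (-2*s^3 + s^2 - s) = 2*s^2 - s + 6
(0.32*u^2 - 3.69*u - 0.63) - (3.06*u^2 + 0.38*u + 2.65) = -2.74*u^2 - 4.07*u - 3.28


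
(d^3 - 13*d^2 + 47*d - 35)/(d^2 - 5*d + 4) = (d^2 - 12*d + 35)/(d - 4)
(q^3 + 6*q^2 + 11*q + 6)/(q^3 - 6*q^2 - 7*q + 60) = (q^2 + 3*q + 2)/(q^2 - 9*q + 20)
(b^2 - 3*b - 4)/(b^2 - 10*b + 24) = (b + 1)/(b - 6)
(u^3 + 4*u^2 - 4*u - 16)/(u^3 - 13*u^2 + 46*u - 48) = (u^2 + 6*u + 8)/(u^2 - 11*u + 24)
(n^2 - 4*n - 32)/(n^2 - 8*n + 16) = (n^2 - 4*n - 32)/(n^2 - 8*n + 16)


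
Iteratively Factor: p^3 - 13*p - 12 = (p + 1)*(p^2 - p - 12) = (p + 1)*(p + 3)*(p - 4)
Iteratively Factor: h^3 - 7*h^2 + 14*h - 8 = (h - 4)*(h^2 - 3*h + 2) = (h - 4)*(h - 1)*(h - 2)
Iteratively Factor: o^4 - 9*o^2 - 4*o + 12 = (o + 2)*(o^3 - 2*o^2 - 5*o + 6) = (o - 3)*(o + 2)*(o^2 + o - 2) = (o - 3)*(o - 1)*(o + 2)*(o + 2)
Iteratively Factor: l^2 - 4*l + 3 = (l - 1)*(l - 3)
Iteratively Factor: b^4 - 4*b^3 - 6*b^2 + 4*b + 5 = (b - 5)*(b^3 + b^2 - b - 1) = (b - 5)*(b + 1)*(b^2 - 1) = (b - 5)*(b - 1)*(b + 1)*(b + 1)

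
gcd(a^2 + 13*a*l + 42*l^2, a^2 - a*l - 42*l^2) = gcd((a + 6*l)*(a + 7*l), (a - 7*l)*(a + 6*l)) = a + 6*l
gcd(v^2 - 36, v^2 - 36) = v^2 - 36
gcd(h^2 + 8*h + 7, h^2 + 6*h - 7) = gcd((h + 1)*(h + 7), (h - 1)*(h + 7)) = h + 7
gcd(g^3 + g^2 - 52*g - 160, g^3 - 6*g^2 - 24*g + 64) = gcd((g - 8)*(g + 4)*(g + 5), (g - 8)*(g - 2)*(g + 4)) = g^2 - 4*g - 32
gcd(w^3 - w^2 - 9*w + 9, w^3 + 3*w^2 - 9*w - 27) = w^2 - 9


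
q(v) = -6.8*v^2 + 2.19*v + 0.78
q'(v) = 2.19 - 13.6*v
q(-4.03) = -118.48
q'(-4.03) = 57.00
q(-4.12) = -123.67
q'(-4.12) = 58.22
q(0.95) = -3.28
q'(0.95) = -10.73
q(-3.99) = -116.21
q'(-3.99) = 56.45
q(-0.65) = -3.52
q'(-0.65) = 11.03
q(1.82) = -17.76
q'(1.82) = -22.56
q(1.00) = -3.83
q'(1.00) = -11.41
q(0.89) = -2.66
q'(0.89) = -9.91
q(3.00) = -53.85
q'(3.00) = -38.61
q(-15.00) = -1562.07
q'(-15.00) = 206.19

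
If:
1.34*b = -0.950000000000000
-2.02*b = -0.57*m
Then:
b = -0.71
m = -2.51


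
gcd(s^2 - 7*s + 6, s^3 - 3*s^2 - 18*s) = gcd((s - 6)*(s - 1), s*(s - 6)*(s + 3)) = s - 6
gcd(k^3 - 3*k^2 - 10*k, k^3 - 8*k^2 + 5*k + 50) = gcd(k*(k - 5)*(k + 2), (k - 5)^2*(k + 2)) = k^2 - 3*k - 10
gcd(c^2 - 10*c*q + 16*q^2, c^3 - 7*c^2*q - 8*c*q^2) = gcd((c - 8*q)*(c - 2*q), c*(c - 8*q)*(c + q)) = -c + 8*q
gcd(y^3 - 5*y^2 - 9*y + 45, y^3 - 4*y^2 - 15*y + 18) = y + 3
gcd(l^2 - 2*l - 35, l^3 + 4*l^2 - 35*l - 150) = l + 5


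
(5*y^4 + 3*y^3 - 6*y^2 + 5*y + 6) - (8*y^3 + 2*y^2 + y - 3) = 5*y^4 - 5*y^3 - 8*y^2 + 4*y + 9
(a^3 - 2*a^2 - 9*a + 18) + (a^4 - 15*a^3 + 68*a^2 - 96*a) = a^4 - 14*a^3 + 66*a^2 - 105*a + 18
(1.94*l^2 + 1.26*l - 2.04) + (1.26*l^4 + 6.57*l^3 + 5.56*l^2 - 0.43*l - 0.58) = 1.26*l^4 + 6.57*l^3 + 7.5*l^2 + 0.83*l - 2.62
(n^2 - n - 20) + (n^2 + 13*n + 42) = 2*n^2 + 12*n + 22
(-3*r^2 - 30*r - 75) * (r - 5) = -3*r^3 - 15*r^2 + 75*r + 375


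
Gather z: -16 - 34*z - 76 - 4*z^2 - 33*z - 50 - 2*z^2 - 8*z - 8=-6*z^2 - 75*z - 150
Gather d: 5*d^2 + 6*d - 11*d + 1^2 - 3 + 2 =5*d^2 - 5*d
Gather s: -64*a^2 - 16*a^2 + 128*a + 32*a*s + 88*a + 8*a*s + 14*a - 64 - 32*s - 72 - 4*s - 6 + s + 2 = -80*a^2 + 230*a + s*(40*a - 35) - 140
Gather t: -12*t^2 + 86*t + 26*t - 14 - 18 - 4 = -12*t^2 + 112*t - 36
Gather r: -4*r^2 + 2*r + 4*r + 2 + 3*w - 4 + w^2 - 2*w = -4*r^2 + 6*r + w^2 + w - 2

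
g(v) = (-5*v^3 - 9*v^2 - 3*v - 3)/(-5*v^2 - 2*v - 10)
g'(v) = (10*v + 2)*(-5*v^3 - 9*v^2 - 3*v - 3)/(-5*v^2 - 2*v - 10)^2 + (-15*v^2 - 18*v - 3)/(-5*v^2 - 2*v - 10)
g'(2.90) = 1.20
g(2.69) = 3.37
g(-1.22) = 0.24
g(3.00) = 3.74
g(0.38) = 0.50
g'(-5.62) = 1.03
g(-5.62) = -3.94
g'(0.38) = 0.79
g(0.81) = 0.94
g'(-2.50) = 0.97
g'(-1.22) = 0.39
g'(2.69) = 1.22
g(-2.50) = -0.73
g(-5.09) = -3.39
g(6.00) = 7.05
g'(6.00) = 1.06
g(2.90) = 3.62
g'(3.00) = 1.19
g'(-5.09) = 1.04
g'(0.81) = 1.20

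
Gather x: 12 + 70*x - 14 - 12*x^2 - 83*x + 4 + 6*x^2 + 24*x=-6*x^2 + 11*x + 2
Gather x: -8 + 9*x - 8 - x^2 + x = -x^2 + 10*x - 16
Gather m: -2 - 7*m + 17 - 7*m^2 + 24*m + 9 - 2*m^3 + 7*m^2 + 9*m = -2*m^3 + 26*m + 24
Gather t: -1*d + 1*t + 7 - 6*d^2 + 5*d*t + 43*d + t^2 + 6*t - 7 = -6*d^2 + 42*d + t^2 + t*(5*d + 7)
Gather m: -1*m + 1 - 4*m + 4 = 5 - 5*m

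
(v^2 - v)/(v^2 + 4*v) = (v - 1)/(v + 4)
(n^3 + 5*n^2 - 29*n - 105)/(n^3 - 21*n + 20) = (n^3 + 5*n^2 - 29*n - 105)/(n^3 - 21*n + 20)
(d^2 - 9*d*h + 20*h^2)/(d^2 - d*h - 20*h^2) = (d - 4*h)/(d + 4*h)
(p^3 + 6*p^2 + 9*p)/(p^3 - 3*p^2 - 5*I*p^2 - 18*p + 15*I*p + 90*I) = p*(p + 3)/(p^2 - p*(6 + 5*I) + 30*I)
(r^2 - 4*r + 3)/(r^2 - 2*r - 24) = (-r^2 + 4*r - 3)/(-r^2 + 2*r + 24)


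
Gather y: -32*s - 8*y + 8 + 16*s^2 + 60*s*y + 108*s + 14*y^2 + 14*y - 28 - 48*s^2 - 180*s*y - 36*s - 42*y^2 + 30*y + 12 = -32*s^2 + 40*s - 28*y^2 + y*(36 - 120*s) - 8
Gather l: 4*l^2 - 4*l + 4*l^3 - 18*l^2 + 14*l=4*l^3 - 14*l^2 + 10*l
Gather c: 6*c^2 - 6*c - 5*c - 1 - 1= 6*c^2 - 11*c - 2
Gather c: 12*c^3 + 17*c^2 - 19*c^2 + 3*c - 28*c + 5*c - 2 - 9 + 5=12*c^3 - 2*c^2 - 20*c - 6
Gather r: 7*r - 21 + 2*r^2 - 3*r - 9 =2*r^2 + 4*r - 30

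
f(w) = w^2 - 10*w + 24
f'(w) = 2*w - 10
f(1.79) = 9.30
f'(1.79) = -6.42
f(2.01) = 7.94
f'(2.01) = -5.98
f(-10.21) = 230.34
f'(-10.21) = -30.42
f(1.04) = 14.68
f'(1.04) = -7.92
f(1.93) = 8.42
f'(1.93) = -6.14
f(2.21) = 6.78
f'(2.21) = -5.58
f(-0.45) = 28.70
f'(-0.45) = -10.90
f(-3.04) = 63.64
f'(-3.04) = -16.08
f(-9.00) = 195.00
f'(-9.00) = -28.00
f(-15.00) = 399.00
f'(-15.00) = -40.00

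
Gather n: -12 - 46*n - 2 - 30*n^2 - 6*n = -30*n^2 - 52*n - 14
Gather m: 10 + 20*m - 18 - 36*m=-16*m - 8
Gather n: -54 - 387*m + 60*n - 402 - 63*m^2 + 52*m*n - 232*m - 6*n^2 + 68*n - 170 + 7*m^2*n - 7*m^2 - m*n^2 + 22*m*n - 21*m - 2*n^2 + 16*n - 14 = -70*m^2 - 640*m + n^2*(-m - 8) + n*(7*m^2 + 74*m + 144) - 640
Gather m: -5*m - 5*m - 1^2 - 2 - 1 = -10*m - 4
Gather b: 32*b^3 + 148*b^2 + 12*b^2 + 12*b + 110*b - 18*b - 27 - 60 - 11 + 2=32*b^3 + 160*b^2 + 104*b - 96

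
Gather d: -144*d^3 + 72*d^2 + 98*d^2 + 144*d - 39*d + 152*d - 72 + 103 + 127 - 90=-144*d^3 + 170*d^2 + 257*d + 68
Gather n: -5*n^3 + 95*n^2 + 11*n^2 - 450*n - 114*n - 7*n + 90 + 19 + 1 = -5*n^3 + 106*n^2 - 571*n + 110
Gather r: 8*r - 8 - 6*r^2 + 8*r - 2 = -6*r^2 + 16*r - 10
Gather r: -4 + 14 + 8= 18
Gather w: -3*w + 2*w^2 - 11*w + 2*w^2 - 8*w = 4*w^2 - 22*w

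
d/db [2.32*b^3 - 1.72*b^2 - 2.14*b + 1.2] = 6.96*b^2 - 3.44*b - 2.14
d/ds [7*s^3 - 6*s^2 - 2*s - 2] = 21*s^2 - 12*s - 2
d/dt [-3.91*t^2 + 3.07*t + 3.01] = 3.07 - 7.82*t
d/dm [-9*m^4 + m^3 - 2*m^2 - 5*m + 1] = -36*m^3 + 3*m^2 - 4*m - 5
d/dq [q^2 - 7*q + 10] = 2*q - 7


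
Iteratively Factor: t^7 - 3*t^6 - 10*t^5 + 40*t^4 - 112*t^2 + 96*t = (t + 2)*(t^6 - 5*t^5 + 40*t^3 - 80*t^2 + 48*t) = (t - 2)*(t + 2)*(t^5 - 3*t^4 - 6*t^3 + 28*t^2 - 24*t) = (t - 2)*(t + 2)*(t + 3)*(t^4 - 6*t^3 + 12*t^2 - 8*t) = (t - 2)^2*(t + 2)*(t + 3)*(t^3 - 4*t^2 + 4*t) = t*(t - 2)^2*(t + 2)*(t + 3)*(t^2 - 4*t + 4) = t*(t - 2)^3*(t + 2)*(t + 3)*(t - 2)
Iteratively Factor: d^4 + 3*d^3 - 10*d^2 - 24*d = (d)*(d^3 + 3*d^2 - 10*d - 24) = d*(d + 2)*(d^2 + d - 12) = d*(d - 3)*(d + 2)*(d + 4)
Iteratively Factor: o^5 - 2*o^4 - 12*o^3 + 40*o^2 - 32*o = (o + 4)*(o^4 - 6*o^3 + 12*o^2 - 8*o) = (o - 2)*(o + 4)*(o^3 - 4*o^2 + 4*o) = o*(o - 2)*(o + 4)*(o^2 - 4*o + 4) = o*(o - 2)^2*(o + 4)*(o - 2)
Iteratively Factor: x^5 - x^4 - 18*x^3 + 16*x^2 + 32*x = (x)*(x^4 - x^3 - 18*x^2 + 16*x + 32) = x*(x - 2)*(x^3 + x^2 - 16*x - 16) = x*(x - 2)*(x + 4)*(x^2 - 3*x - 4) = x*(x - 2)*(x + 1)*(x + 4)*(x - 4)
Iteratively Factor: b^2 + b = (b)*(b + 1)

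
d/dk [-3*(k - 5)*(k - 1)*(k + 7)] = -9*k^2 - 6*k + 111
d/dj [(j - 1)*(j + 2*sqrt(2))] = 2*j - 1 + 2*sqrt(2)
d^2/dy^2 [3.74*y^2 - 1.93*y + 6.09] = 7.48000000000000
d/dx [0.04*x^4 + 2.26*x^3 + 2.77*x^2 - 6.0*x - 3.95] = 0.16*x^3 + 6.78*x^2 + 5.54*x - 6.0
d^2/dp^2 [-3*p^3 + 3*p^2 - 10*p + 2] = 6 - 18*p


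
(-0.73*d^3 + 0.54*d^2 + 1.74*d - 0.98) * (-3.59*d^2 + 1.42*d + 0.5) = 2.6207*d^5 - 2.9752*d^4 - 5.8448*d^3 + 6.259*d^2 - 0.5216*d - 0.49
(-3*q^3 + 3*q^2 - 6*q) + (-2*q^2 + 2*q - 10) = -3*q^3 + q^2 - 4*q - 10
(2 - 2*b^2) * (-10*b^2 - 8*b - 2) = 20*b^4 + 16*b^3 - 16*b^2 - 16*b - 4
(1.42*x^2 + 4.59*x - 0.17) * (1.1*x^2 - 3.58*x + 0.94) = 1.562*x^4 - 0.0345999999999993*x^3 - 15.2844*x^2 + 4.9232*x - 0.1598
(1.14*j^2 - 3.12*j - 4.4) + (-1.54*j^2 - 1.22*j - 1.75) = -0.4*j^2 - 4.34*j - 6.15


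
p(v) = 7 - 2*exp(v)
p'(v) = -2*exp(v)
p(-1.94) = 6.71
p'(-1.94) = -0.29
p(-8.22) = 7.00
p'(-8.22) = -0.00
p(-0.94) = 6.22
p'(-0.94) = -0.78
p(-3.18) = 6.92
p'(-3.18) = -0.08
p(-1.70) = 6.63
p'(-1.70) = -0.37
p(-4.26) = 6.97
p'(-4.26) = -0.03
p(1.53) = -2.24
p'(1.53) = -9.24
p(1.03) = 1.40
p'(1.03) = -5.60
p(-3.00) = 6.90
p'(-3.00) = -0.10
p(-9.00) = 7.00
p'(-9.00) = 0.00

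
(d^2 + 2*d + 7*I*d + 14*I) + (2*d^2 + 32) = 3*d^2 + 2*d + 7*I*d + 32 + 14*I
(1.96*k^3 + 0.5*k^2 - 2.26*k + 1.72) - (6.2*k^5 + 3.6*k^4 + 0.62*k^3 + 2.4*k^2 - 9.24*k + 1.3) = -6.2*k^5 - 3.6*k^4 + 1.34*k^3 - 1.9*k^2 + 6.98*k + 0.42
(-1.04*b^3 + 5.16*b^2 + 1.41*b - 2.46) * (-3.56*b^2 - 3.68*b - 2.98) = 3.7024*b^5 - 14.5424*b^4 - 20.9092*b^3 - 11.808*b^2 + 4.851*b + 7.3308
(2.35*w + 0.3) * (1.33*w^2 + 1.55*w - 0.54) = 3.1255*w^3 + 4.0415*w^2 - 0.804*w - 0.162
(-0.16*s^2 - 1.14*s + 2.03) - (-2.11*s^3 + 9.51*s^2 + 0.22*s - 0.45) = 2.11*s^3 - 9.67*s^2 - 1.36*s + 2.48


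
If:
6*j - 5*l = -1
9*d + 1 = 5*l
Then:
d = 5*l/9 - 1/9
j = 5*l/6 - 1/6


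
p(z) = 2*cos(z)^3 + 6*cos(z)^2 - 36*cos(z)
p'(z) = -6*sin(z)*cos(z)^2 - 12*sin(z)*cos(z) + 36*sin(z)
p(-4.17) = 19.91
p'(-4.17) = 34.77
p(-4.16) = 20.25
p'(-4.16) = 34.60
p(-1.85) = 10.34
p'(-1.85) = -37.35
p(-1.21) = -11.87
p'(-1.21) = -29.02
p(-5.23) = -16.10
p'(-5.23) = 24.85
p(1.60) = 1.06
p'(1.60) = 36.33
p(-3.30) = 39.47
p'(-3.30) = 6.63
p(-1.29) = -9.47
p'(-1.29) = -30.95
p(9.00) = 36.27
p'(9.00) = 17.29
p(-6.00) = -27.26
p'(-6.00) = 5.29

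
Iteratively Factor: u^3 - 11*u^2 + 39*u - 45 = (u - 5)*(u^2 - 6*u + 9) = (u - 5)*(u - 3)*(u - 3)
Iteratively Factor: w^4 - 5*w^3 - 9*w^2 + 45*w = (w - 5)*(w^3 - 9*w) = (w - 5)*(w + 3)*(w^2 - 3*w) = (w - 5)*(w - 3)*(w + 3)*(w)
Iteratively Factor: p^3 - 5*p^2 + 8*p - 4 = (p - 2)*(p^2 - 3*p + 2) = (p - 2)^2*(p - 1)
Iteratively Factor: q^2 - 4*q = (q)*(q - 4)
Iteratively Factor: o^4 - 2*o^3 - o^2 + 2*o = (o - 2)*(o^3 - o) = (o - 2)*(o - 1)*(o^2 + o) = (o - 2)*(o - 1)*(o + 1)*(o)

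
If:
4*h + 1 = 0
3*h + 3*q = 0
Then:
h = -1/4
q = 1/4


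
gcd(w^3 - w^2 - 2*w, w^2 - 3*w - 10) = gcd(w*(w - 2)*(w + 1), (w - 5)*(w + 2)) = 1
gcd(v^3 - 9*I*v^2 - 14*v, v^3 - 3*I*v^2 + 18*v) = v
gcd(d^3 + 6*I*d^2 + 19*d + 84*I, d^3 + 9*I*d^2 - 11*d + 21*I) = d^2 + 10*I*d - 21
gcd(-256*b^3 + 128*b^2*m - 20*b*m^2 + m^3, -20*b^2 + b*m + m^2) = 4*b - m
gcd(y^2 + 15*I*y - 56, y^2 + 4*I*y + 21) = y + 7*I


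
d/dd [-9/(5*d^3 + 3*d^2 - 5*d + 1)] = 9*(15*d^2 + 6*d - 5)/(5*d^3 + 3*d^2 - 5*d + 1)^2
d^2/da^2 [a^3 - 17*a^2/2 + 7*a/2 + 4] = 6*a - 17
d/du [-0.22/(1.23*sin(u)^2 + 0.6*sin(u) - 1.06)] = (0.5412*sin(u) + 0.132)*cos(u)/(1.23*sin(u)^2 + 0.6*sin(u) - 1.06)^2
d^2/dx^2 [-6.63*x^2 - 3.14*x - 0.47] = -13.2600000000000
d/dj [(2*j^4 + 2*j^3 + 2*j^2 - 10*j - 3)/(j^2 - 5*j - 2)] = (4*j^5 - 28*j^4 - 36*j^3 - 12*j^2 - 2*j + 5)/(j^4 - 10*j^3 + 21*j^2 + 20*j + 4)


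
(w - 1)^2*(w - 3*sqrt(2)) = w^3 - 3*sqrt(2)*w^2 - 2*w^2 + w + 6*sqrt(2)*w - 3*sqrt(2)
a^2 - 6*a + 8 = (a - 4)*(a - 2)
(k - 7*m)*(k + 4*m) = k^2 - 3*k*m - 28*m^2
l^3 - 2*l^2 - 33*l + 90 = (l - 5)*(l - 3)*(l + 6)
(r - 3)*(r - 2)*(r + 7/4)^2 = r^4 - 3*r^3/2 - 135*r^2/16 + 91*r/16 + 147/8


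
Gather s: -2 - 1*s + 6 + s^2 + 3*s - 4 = s^2 + 2*s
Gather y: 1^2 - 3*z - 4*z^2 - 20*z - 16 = -4*z^2 - 23*z - 15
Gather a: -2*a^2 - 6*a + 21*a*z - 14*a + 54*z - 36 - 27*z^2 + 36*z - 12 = -2*a^2 + a*(21*z - 20) - 27*z^2 + 90*z - 48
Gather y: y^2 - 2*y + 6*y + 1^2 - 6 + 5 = y^2 + 4*y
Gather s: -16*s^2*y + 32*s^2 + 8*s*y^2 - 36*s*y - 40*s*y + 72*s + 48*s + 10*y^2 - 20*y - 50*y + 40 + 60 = s^2*(32 - 16*y) + s*(8*y^2 - 76*y + 120) + 10*y^2 - 70*y + 100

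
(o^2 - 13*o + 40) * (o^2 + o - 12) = o^4 - 12*o^3 + 15*o^2 + 196*o - 480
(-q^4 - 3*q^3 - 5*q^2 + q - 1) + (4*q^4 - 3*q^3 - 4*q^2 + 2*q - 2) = 3*q^4 - 6*q^3 - 9*q^2 + 3*q - 3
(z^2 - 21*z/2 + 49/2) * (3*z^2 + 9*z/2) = 3*z^4 - 27*z^3 + 105*z^2/4 + 441*z/4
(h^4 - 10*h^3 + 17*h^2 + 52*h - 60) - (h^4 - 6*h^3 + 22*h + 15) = -4*h^3 + 17*h^2 + 30*h - 75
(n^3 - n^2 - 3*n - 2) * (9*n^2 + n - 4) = 9*n^5 - 8*n^4 - 32*n^3 - 17*n^2 + 10*n + 8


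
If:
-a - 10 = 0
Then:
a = -10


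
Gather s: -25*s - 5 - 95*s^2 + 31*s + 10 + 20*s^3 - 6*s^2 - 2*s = 20*s^3 - 101*s^2 + 4*s + 5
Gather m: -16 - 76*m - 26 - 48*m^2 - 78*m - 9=-48*m^2 - 154*m - 51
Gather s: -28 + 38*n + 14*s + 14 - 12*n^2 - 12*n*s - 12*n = -12*n^2 + 26*n + s*(14 - 12*n) - 14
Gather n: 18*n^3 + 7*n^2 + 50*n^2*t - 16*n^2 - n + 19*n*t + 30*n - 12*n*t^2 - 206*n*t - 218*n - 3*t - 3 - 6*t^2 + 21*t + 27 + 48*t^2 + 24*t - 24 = 18*n^3 + n^2*(50*t - 9) + n*(-12*t^2 - 187*t - 189) + 42*t^2 + 42*t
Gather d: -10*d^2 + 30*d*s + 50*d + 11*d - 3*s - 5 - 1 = -10*d^2 + d*(30*s + 61) - 3*s - 6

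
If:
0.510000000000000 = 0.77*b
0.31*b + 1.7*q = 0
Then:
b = 0.66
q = -0.12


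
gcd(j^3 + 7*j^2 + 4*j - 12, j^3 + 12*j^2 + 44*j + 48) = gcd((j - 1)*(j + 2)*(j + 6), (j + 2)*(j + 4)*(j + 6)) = j^2 + 8*j + 12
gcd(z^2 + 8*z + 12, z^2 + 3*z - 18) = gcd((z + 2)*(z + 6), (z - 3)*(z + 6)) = z + 6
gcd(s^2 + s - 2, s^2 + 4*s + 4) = s + 2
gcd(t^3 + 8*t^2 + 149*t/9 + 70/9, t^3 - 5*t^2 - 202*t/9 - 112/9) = t^2 + 3*t + 14/9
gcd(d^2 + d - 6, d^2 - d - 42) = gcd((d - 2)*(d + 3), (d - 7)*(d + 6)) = 1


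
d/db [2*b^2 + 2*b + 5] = 4*b + 2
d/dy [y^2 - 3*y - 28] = 2*y - 3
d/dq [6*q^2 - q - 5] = 12*q - 1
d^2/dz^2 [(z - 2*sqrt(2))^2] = 2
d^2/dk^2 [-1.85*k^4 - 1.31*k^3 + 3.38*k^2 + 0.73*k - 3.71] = -22.2*k^2 - 7.86*k + 6.76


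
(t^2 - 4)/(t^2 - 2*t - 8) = (t - 2)/(t - 4)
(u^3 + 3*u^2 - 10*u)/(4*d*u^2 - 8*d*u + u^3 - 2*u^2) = (u + 5)/(4*d + u)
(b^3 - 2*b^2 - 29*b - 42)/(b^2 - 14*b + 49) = (b^2 + 5*b + 6)/(b - 7)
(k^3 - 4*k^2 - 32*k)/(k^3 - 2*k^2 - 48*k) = (k + 4)/(k + 6)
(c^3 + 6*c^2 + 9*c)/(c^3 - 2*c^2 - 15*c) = (c + 3)/(c - 5)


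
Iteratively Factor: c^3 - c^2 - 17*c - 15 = (c + 1)*(c^2 - 2*c - 15) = (c + 1)*(c + 3)*(c - 5)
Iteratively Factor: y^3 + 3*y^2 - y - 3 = (y - 1)*(y^2 + 4*y + 3) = (y - 1)*(y + 3)*(y + 1)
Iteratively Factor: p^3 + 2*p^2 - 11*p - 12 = (p + 4)*(p^2 - 2*p - 3) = (p - 3)*(p + 4)*(p + 1)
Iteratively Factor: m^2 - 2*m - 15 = (m + 3)*(m - 5)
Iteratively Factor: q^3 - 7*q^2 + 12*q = (q - 3)*(q^2 - 4*q) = (q - 4)*(q - 3)*(q)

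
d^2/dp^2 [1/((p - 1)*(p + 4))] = 2*((p - 1)^2 + (p - 1)*(p + 4) + (p + 4)^2)/((p - 1)^3*(p + 4)^3)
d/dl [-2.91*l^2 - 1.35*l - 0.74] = -5.82*l - 1.35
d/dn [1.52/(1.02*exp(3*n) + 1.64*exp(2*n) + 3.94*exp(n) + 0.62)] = (-4.6512*exp(2*n) - 4.9856*exp(n) - 5.9888)*exp(n)/(1.02*exp(3*n) + 1.64*exp(2*n) + 3.94*exp(n) + 0.62)^2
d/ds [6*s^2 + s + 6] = 12*s + 1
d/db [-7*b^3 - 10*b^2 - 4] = b*(-21*b - 20)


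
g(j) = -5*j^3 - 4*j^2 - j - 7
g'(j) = -15*j^2 - 8*j - 1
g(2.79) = -149.51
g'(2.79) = -140.08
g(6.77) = -1748.55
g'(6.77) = -742.65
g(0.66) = -10.84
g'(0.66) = -12.81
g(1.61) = -39.84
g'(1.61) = -52.76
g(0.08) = -7.11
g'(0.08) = -1.74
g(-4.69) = 425.51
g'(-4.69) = -293.42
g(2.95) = -173.12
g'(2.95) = -155.14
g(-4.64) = 411.01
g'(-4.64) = -286.82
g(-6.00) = 935.00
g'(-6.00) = -493.00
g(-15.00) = 15983.00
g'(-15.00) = -3256.00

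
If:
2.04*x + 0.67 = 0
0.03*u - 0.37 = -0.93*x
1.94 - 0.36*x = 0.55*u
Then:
No Solution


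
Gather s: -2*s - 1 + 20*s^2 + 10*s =20*s^2 + 8*s - 1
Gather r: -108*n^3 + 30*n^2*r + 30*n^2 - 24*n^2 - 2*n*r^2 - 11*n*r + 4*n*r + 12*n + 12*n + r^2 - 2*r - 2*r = -108*n^3 + 6*n^2 + 24*n + r^2*(1 - 2*n) + r*(30*n^2 - 7*n - 4)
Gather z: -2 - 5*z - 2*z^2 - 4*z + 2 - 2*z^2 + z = -4*z^2 - 8*z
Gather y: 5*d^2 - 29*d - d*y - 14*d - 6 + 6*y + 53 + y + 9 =5*d^2 - 43*d + y*(7 - d) + 56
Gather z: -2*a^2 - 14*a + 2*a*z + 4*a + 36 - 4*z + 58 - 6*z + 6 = -2*a^2 - 10*a + z*(2*a - 10) + 100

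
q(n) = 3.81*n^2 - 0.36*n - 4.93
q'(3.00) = 22.50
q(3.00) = 28.28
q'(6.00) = 45.36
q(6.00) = 130.07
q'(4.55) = 34.31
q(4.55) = 72.31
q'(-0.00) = -0.36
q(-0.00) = -4.93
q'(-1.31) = -10.34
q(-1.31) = 2.08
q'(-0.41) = -3.48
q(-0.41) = -4.14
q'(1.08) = 7.87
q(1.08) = -0.87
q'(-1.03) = -8.21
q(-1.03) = -0.52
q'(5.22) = 39.42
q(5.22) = 97.01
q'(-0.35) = -3.03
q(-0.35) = -4.34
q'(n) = 7.62*n - 0.36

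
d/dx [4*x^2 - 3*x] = 8*x - 3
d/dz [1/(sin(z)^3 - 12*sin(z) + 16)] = -3*(sin(z) + 2)*cos(z)/((sin(z) - 2)^3*(sin(z) + 4)^2)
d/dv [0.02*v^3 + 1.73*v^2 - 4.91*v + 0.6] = 0.06*v^2 + 3.46*v - 4.91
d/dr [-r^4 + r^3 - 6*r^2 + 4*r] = -4*r^3 + 3*r^2 - 12*r + 4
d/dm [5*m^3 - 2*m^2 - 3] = m*(15*m - 4)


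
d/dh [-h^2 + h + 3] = 1 - 2*h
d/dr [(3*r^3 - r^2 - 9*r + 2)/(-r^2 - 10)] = 3*(-r^4 - 33*r^2 + 8*r + 30)/(r^4 + 20*r^2 + 100)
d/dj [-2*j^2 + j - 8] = 1 - 4*j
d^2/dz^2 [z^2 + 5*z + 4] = 2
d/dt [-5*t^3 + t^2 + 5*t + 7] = -15*t^2 + 2*t + 5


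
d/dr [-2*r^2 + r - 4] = 1 - 4*r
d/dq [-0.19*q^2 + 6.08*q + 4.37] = 6.08 - 0.38*q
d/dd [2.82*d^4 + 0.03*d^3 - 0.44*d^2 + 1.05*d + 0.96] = 11.28*d^3 + 0.09*d^2 - 0.88*d + 1.05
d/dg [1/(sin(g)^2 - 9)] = -2*sin(g)*cos(g)/(sin(g)^2 - 9)^2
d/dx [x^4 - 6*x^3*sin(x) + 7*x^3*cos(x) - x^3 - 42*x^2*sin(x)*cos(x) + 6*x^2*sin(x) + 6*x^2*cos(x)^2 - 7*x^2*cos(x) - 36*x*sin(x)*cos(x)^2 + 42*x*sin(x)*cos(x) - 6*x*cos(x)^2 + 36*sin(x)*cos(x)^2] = -7*x^3*sin(x) - 6*x^3*cos(x) + 4*x^3 - 11*x^2*sin(x) - 6*x^2*sin(2*x) + 27*x^2*cos(x) - 42*x^2*cos(2*x) - 3*x^2 + 12*x*sin(x) - 36*x*sin(2*x) - 23*x*cos(x) + 48*x*cos(2*x) - 27*x*cos(3*x) + 6*x + 27*sin(x) + 21*sin(2*x) - 9*sin(3*x) - 27*cos(x) - 3*cos(2*x) + 27*cos(3*x) + 36*sqrt(2)*cos(x + pi/4) - 3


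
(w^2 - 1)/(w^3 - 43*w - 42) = (w - 1)/(w^2 - w - 42)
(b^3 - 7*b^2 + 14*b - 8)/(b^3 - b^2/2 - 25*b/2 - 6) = 2*(b^2 - 3*b + 2)/(2*b^2 + 7*b + 3)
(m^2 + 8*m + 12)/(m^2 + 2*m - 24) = (m + 2)/(m - 4)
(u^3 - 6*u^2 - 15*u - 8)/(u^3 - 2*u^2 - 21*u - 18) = (u^2 - 7*u - 8)/(u^2 - 3*u - 18)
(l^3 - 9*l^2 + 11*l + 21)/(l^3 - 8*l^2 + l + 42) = (l + 1)/(l + 2)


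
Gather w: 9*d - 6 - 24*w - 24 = 9*d - 24*w - 30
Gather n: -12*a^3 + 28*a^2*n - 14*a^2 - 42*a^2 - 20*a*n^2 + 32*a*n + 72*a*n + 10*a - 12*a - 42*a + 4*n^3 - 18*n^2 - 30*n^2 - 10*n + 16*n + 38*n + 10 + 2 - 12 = -12*a^3 - 56*a^2 - 44*a + 4*n^3 + n^2*(-20*a - 48) + n*(28*a^2 + 104*a + 44)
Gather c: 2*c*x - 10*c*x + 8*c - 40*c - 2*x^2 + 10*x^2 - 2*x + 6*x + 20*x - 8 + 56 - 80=c*(-8*x - 32) + 8*x^2 + 24*x - 32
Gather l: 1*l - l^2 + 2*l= -l^2 + 3*l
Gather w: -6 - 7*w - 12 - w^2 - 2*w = -w^2 - 9*w - 18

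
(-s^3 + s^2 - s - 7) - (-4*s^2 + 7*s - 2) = -s^3 + 5*s^2 - 8*s - 5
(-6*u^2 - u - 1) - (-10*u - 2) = -6*u^2 + 9*u + 1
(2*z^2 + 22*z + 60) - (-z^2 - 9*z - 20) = 3*z^2 + 31*z + 80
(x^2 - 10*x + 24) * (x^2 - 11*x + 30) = x^4 - 21*x^3 + 164*x^2 - 564*x + 720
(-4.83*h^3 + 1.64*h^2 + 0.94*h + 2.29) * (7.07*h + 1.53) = -34.1481*h^4 + 4.2049*h^3 + 9.155*h^2 + 17.6285*h + 3.5037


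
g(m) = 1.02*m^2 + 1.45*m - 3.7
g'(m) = 2.04*m + 1.45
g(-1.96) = -2.62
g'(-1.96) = -2.55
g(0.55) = -2.59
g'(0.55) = 2.57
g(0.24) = -3.29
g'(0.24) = 1.94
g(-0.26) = -4.01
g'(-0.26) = 0.92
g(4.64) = 24.99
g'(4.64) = 10.92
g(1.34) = 0.07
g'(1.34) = 4.18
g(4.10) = 19.39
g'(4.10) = 9.81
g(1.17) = -0.61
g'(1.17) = 3.84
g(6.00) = 41.72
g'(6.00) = 13.69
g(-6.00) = 24.32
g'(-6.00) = -10.79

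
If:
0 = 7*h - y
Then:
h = y/7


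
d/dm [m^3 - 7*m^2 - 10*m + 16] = 3*m^2 - 14*m - 10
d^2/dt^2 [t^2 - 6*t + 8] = 2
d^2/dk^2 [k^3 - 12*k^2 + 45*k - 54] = 6*k - 24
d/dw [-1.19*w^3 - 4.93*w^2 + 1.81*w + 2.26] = -3.57*w^2 - 9.86*w + 1.81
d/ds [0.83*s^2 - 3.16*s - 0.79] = 1.66*s - 3.16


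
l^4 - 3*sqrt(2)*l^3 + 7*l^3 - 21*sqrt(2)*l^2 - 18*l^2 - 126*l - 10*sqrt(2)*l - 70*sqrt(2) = (l + 7)*(l - 5*sqrt(2))*(l + sqrt(2))^2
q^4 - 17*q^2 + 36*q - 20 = (q - 2)^2*(q - 1)*(q + 5)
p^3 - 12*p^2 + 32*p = p*(p - 8)*(p - 4)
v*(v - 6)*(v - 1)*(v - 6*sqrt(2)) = v^4 - 6*sqrt(2)*v^3 - 7*v^3 + 6*v^2 + 42*sqrt(2)*v^2 - 36*sqrt(2)*v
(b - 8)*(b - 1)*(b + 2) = b^3 - 7*b^2 - 10*b + 16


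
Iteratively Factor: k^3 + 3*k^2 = (k)*(k^2 + 3*k) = k^2*(k + 3)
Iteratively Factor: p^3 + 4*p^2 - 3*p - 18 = (p + 3)*(p^2 + p - 6) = (p - 2)*(p + 3)*(p + 3)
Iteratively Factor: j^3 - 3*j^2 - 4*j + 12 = (j - 3)*(j^2 - 4) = (j - 3)*(j - 2)*(j + 2)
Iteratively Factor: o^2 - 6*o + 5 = (o - 1)*(o - 5)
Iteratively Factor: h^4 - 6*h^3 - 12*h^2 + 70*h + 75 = (h - 5)*(h^3 - h^2 - 17*h - 15) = (h - 5)*(h + 3)*(h^2 - 4*h - 5) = (h - 5)*(h + 1)*(h + 3)*(h - 5)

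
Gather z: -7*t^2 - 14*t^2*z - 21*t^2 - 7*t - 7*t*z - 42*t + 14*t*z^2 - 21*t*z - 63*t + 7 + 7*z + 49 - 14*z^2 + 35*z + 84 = -28*t^2 - 112*t + z^2*(14*t - 14) + z*(-14*t^2 - 28*t + 42) + 140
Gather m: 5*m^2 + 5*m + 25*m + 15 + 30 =5*m^2 + 30*m + 45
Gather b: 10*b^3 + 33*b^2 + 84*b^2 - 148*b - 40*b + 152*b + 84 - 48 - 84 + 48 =10*b^3 + 117*b^2 - 36*b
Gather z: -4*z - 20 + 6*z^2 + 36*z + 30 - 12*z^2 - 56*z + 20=-6*z^2 - 24*z + 30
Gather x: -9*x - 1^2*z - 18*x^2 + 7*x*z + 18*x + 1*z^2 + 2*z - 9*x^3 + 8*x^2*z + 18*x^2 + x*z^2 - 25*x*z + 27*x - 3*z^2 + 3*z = -9*x^3 + 8*x^2*z + x*(z^2 - 18*z + 36) - 2*z^2 + 4*z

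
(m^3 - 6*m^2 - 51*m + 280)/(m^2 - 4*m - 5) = (m^2 - m - 56)/(m + 1)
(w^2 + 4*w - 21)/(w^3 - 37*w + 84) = 1/(w - 4)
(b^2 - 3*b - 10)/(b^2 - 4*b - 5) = (b + 2)/(b + 1)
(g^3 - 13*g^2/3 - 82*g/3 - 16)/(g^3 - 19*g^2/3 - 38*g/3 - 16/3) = (g + 3)/(g + 1)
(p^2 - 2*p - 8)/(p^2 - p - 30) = (-p^2 + 2*p + 8)/(-p^2 + p + 30)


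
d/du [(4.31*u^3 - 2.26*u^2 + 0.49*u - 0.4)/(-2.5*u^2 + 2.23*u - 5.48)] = (-10.775*u^4 + 19.2226*u^3 - 74.6712*u^2 + 22.7696*u - 1.7932)/(6.25*u^4 - 11.15*u^3 + 32.3729*u^2 - 24.4408*u + 30.0304)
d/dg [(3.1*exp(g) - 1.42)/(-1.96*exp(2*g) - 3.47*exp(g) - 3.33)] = (6.076*exp(2*g) - 5.5664*exp(g) - 15.2504)*exp(g)/(3.8416*exp(4*g) + 13.6024*exp(3*g) + 25.0945*exp(2*g) + 23.1102*exp(g) + 11.0889)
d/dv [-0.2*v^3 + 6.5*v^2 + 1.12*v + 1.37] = -0.6*v^2 + 13.0*v + 1.12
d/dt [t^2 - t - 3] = 2*t - 1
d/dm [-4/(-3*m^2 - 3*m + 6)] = 4*(-2*m - 1)/(3*(m^2 + m - 2)^2)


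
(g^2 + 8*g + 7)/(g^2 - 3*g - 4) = (g + 7)/(g - 4)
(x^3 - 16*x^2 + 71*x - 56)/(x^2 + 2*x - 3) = (x^2 - 15*x + 56)/(x + 3)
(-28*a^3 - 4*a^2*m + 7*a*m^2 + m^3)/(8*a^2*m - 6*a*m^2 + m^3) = (-14*a^2 - 9*a*m - m^2)/(m*(4*a - m))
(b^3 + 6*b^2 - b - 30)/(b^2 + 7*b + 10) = (b^2 + b - 6)/(b + 2)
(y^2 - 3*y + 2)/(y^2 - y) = (y - 2)/y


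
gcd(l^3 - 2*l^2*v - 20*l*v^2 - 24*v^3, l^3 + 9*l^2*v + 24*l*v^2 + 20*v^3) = l^2 + 4*l*v + 4*v^2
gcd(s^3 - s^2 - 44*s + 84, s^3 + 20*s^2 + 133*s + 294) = s + 7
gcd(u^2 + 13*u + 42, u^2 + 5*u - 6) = u + 6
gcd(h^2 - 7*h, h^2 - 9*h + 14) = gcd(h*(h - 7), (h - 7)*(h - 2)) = h - 7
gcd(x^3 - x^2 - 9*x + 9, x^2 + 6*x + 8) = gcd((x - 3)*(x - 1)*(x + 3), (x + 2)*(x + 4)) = 1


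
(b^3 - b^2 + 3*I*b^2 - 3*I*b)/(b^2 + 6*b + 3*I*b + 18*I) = b*(b - 1)/(b + 6)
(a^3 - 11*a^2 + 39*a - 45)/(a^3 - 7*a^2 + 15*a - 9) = (a - 5)/(a - 1)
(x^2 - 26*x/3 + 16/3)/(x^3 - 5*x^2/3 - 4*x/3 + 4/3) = (x - 8)/(x^2 - x - 2)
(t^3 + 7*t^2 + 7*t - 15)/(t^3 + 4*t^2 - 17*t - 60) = (t - 1)/(t - 4)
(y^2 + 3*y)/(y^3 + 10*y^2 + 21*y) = 1/(y + 7)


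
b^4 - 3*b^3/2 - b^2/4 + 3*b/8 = b*(b - 3/2)*(b - 1/2)*(b + 1/2)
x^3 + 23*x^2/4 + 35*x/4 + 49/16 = (x + 1/2)*(x + 7/4)*(x + 7/2)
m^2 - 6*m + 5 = (m - 5)*(m - 1)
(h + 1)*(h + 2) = h^2 + 3*h + 2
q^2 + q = q*(q + 1)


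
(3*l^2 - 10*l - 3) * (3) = 9*l^2 - 30*l - 9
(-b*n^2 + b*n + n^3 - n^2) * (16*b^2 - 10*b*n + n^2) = -16*b^3*n^2 + 16*b^3*n + 26*b^2*n^3 - 26*b^2*n^2 - 11*b*n^4 + 11*b*n^3 + n^5 - n^4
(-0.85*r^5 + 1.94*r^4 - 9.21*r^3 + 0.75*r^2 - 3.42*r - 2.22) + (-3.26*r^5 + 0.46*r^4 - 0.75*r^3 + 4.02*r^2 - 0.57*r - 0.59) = -4.11*r^5 + 2.4*r^4 - 9.96*r^3 + 4.77*r^2 - 3.99*r - 2.81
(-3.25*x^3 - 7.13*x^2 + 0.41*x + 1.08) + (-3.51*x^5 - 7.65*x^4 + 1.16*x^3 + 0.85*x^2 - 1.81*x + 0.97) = -3.51*x^5 - 7.65*x^4 - 2.09*x^3 - 6.28*x^2 - 1.4*x + 2.05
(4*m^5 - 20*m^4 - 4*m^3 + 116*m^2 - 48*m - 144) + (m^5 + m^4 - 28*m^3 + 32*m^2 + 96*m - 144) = 5*m^5 - 19*m^4 - 32*m^3 + 148*m^2 + 48*m - 288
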